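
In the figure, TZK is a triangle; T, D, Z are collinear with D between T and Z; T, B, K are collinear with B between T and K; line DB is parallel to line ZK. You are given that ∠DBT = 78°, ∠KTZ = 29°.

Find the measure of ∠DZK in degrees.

∠DZK = 73°

1. ∠TKZ = 78°  [DB∥ZK, corresponding at B]
2. ∠KZT = 73°  [△TZK]
3. ∠DZK = 73°  [D on ray ZT]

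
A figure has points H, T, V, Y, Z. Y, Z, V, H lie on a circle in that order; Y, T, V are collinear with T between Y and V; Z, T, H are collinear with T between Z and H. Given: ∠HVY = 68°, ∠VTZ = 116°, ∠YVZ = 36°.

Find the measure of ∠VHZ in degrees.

∠VHZ = 48°

1. ∠HZY = 68°  [same arc YH]
2. ∠YTZ = 64°  [linear pair at T on YV]
3. ∠VYZ = 48°  [△YTZ]
4. ∠VHZ = 48°  [same arc ZV]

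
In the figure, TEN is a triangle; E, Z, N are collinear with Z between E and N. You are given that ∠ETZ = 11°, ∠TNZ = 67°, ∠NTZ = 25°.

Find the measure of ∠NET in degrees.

1. ∠NZT = 88°  [△TZN]
2. ∠EZT = 92°  [linear pair at Z on EN]
3. ∠TEZ = 77°  [△TEZ]
4. ∠NET = 77°  [Z on ray EN]

∠NET = 77°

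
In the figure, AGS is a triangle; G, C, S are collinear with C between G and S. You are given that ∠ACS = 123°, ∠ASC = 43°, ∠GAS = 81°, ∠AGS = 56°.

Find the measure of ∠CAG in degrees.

∠CAG = 67°

1. ∠ACG = 57°  [linear pair at C on GS]
2. ∠AGC = 56°  [C on ray GS]
3. ∠CAG = 67°  [△AGC]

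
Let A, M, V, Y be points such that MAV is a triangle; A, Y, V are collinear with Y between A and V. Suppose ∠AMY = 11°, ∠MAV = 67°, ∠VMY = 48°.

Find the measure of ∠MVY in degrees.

1. ∠MAY = 67°  [Y on ray AV]
2. ∠AYM = 102°  [△MAY]
3. ∠MYV = 78°  [linear pair at Y on AV]
4. ∠MVY = 54°  [△MYV]

∠MVY = 54°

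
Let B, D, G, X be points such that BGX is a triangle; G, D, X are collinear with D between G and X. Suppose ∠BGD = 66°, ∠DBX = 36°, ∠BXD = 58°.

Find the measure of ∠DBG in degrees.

1. ∠BDX = 86°  [△BDX]
2. ∠BDG = 94°  [linear pair at D on GX]
3. ∠DBG = 20°  [△BGD]

∠DBG = 20°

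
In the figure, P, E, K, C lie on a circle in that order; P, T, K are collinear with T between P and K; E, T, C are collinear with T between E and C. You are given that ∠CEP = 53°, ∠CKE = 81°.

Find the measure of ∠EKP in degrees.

1. ∠CPE = 99°  [cyclic PEKC, opposite ∠P+∠K]
2. ∠ECP = 28°  [△PEC]
3. ∠EKP = 28°  [same arc PE]

∠EKP = 28°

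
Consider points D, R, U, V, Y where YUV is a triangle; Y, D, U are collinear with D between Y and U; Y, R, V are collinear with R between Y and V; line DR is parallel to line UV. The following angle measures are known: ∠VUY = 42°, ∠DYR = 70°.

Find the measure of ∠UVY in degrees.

∠UVY = 68°

1. ∠RDY = 42°  [DR∥UV, corresponding at D]
2. ∠DRY = 68°  [△YDR]
3. ∠UVY = 68°  [DR∥UV, corresponding at R]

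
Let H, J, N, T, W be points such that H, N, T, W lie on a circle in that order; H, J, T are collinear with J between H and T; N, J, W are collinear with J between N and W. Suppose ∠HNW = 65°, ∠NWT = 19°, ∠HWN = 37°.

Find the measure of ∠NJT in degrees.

1. ∠NHT = 19°  [same arc NT]
2. ∠HJN = 96°  [△HJN]
3. ∠NJT = 84°  [linear pair at J on HT]

∠NJT = 84°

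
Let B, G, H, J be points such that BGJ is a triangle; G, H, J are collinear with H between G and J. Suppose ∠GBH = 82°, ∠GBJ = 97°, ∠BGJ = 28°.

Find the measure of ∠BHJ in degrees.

∠BHJ = 110°

1. ∠BGH = 28°  [H on ray GJ]
2. ∠BHG = 70°  [△BGH]
3. ∠BHJ = 110°  [linear pair at H on GJ]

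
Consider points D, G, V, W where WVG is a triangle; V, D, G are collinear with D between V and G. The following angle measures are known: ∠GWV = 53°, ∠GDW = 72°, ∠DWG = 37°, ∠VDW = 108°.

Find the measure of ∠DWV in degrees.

∠DWV = 16°

1. ∠DGW = 71°  [△WDG]
2. ∠VGW = 71°  [D on ray GV]
3. ∠GVW = 56°  [△WVG]
4. ∠DVW = 56°  [D on ray VG]
5. ∠DWV = 16°  [△WVD]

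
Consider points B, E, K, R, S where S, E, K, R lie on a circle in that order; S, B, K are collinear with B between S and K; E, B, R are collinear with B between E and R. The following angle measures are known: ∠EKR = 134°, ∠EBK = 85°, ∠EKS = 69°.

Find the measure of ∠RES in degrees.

1. ∠ESR = 46°  [cyclic SEKR, opposite ∠S+∠K]
2. ∠ERS = 69°  [same arc SE]
3. ∠RES = 65°  [△SER]

∠RES = 65°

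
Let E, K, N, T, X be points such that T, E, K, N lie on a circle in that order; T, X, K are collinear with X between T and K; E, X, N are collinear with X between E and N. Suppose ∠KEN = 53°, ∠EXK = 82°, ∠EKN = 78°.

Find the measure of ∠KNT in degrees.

1. ∠ENK = 49°  [△EKN]
2. ∠EKT = 45°  [△EXK]
3. ∠ETK = 49°  [same arc EK]
4. ∠KET = 86°  [△TEK]
5. ∠KNT = 94°  [cyclic TEKN, opposite ∠E+∠N]

∠KNT = 94°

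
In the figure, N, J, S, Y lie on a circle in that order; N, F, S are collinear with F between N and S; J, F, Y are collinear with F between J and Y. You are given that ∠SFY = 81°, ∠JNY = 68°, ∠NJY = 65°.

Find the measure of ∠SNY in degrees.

∠SNY = 34°

1. ∠NFY = 99°  [linear pair at F on NS]
2. ∠JYN = 47°  [△NJY]
3. ∠SNY = 34°  [△NFY]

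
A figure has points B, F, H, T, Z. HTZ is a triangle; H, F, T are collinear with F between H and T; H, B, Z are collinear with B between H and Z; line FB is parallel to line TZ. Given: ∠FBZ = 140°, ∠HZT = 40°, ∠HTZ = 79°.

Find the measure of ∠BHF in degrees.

∠BHF = 61°

1. ∠FBH = 40°  [linear pair at B on HZ]
2. ∠BFH = 79°  [FB∥TZ, corresponding at F]
3. ∠BHF = 61°  [△HFB]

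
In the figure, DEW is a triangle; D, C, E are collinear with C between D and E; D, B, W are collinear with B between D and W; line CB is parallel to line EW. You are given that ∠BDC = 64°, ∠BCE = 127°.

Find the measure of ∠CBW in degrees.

1. ∠BCD = 53°  [linear pair at C on DE]
2. ∠CBD = 63°  [△DCB]
3. ∠CBW = 117°  [linear pair at B on DW]

∠CBW = 117°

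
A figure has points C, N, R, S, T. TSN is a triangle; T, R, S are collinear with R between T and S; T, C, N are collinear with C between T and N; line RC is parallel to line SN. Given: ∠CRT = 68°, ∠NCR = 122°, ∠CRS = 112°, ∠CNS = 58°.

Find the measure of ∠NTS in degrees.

1. ∠NST = 68°  [RC∥SN, corresponding at R]
2. ∠SNT = 58°  [C on ray NT]
3. ∠NTS = 54°  [△TSN]

∠NTS = 54°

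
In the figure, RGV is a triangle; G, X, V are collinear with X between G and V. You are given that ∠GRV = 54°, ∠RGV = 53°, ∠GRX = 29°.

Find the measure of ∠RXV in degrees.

∠RXV = 82°

1. ∠RGX = 53°  [X on ray GV]
2. ∠GXR = 98°  [△RGX]
3. ∠RXV = 82°  [linear pair at X on GV]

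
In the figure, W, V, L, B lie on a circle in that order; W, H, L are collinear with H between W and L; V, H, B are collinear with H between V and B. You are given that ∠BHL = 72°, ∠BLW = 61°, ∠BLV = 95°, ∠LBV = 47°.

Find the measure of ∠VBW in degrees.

∠VBW = 34°

1. ∠BVW = 61°  [same arc WB]
2. ∠BWV = 85°  [cyclic WVLB, opposite ∠W+∠L]
3. ∠VBW = 34°  [△WVB]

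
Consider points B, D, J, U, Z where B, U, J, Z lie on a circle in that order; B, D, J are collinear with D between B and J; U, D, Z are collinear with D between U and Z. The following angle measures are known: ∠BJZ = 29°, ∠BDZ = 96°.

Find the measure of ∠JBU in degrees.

∠JBU = 67°

1. ∠BUZ = 29°  [same arc BZ]
2. ∠JDU = 96°  [vertical angles at D]
3. ∠BDU = 84°  [linear pair at D on BJ]
4. ∠JBU = 67°  [△BDU]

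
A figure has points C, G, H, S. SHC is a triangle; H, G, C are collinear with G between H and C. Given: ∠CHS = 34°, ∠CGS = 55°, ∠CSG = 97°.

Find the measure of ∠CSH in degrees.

1. ∠GCS = 28°  [△SGC]
2. ∠HCS = 28°  [G on ray CH]
3. ∠CSH = 118°  [△SHC]

∠CSH = 118°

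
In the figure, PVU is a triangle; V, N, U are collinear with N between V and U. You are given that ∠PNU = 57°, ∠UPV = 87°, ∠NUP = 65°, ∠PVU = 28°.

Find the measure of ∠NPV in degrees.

∠NPV = 29°

1. ∠PNV = 123°  [linear pair at N on VU]
2. ∠NVP = 28°  [N on ray VU]
3. ∠NPV = 29°  [△PVN]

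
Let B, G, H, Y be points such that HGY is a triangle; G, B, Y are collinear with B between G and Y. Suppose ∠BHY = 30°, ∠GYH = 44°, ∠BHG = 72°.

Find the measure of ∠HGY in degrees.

∠HGY = 34°

1. ∠BYH = 44°  [B on ray YG]
2. ∠HBY = 106°  [△HBY]
3. ∠GBH = 74°  [linear pair at B on GY]
4. ∠BGH = 34°  [△HGB]
5. ∠HGY = 34°  [B on ray GY]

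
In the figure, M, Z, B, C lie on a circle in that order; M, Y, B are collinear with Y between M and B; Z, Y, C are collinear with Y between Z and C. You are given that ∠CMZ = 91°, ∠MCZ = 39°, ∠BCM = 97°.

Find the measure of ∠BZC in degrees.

∠BZC = 33°

1. ∠CZM = 50°  [△MZC]
2. ∠CBM = 50°  [same arc MC]
3. ∠BMC = 33°  [△MBC]
4. ∠BZC = 33°  [same arc BC]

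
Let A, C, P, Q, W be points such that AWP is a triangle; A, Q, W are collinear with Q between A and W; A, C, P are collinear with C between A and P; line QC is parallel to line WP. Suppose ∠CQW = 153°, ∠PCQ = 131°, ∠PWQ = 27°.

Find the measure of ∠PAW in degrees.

∠PAW = 104°

1. ∠ACQ = 49°  [linear pair at C on AP]
2. ∠AWP = 27°  [Q on ray WA]
3. ∠APW = 49°  [QC∥WP, corresponding at C]
4. ∠PAW = 104°  [△AWP]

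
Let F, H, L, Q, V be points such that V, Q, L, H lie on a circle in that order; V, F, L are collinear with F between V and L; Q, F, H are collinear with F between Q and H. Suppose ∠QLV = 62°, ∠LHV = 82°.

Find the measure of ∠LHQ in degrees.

∠LHQ = 20°

1. ∠LQV = 98°  [cyclic VQLH, opposite ∠Q+∠H]
2. ∠LVQ = 20°  [△VQL]
3. ∠LHQ = 20°  [same arc QL]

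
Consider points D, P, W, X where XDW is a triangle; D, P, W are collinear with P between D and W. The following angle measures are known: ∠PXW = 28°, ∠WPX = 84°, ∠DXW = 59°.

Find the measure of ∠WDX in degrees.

1. ∠PWX = 68°  [△XPW]
2. ∠DWX = 68°  [P on ray WD]
3. ∠WDX = 53°  [△XDW]

∠WDX = 53°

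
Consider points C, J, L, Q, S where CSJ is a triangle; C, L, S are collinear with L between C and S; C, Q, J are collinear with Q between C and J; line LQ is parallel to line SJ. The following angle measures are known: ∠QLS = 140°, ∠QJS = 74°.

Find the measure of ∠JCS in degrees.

∠JCS = 66°

1. ∠CLQ = 40°  [linear pair at L on CS]
2. ∠CJS = 74°  [Q on ray JC]
3. ∠CSJ = 40°  [LQ∥SJ, corresponding at L]
4. ∠JCS = 66°  [△CSJ]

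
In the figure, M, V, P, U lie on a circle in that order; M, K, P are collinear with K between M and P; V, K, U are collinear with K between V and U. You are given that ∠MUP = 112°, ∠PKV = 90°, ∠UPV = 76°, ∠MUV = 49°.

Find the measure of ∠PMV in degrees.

∠PMV = 63°

1. ∠MVP = 68°  [cyclic MVPU, opposite ∠V+∠U]
2. ∠MPV = 49°  [same arc MV]
3. ∠PMV = 63°  [△MVP]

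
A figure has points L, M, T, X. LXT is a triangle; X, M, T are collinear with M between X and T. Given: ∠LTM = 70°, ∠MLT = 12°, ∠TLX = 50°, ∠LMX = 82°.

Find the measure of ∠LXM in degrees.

∠LXM = 60°

1. ∠LTX = 70°  [M on ray TX]
2. ∠LXT = 60°  [△LXT]
3. ∠LXM = 60°  [M on ray XT]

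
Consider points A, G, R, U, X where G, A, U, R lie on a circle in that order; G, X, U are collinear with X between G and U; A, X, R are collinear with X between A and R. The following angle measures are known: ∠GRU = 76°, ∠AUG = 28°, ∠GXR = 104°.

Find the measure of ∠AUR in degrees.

1. ∠GAU = 104°  [cyclic GAUR, opposite ∠A+∠R]
2. ∠AGU = 48°  [△GAU]
3. ∠AXU = 104°  [vertical angles at X]
4. ∠ARU = 48°  [same arc AU]
5. ∠RAU = 48°  [△AXU]
6. ∠AUR = 84°  [△AUR]

∠AUR = 84°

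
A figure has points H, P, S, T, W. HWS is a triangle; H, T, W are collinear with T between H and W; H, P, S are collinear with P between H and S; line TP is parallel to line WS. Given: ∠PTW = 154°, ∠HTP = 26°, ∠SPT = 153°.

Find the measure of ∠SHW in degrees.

1. ∠HPT = 27°  [linear pair at P on HS]
2. ∠PHT = 127°  [△HTP]
3. ∠SHW = 127°  [T on HW, P on HS]

∠SHW = 127°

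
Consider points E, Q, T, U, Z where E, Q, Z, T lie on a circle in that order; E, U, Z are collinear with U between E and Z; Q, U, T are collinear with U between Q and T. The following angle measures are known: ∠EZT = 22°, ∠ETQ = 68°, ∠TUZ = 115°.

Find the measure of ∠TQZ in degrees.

1. ∠EQT = 22°  [same arc ET]
2. ∠QTZ = 43°  [△ZUT]
3. ∠QET = 90°  [△EQT]
4. ∠QZT = 90°  [cyclic EQZT, opposite ∠E+∠Z]
5. ∠TQZ = 47°  [△QZT]

∠TQZ = 47°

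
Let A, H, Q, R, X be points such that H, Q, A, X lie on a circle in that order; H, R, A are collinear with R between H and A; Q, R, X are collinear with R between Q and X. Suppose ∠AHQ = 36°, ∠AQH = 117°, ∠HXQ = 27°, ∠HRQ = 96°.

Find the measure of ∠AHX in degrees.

∠AHX = 69°

1. ∠AXQ = 36°  [same arc QA]
2. ∠AXH = 63°  [cyclic HQAX, opposite ∠Q+∠X]
3. ∠ARX = 96°  [vertical angles at R]
4. ∠HAX = 48°  [△ARX]
5. ∠AHX = 69°  [△HAX]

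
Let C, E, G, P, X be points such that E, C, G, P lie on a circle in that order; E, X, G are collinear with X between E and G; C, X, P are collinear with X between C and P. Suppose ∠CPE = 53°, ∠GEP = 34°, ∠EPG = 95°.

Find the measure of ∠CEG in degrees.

∠CEG = 42°

1. ∠CGE = 53°  [same arc EC]
2. ∠ECG = 85°  [cyclic ECGP, opposite ∠C+∠P]
3. ∠CEG = 42°  [△ECG]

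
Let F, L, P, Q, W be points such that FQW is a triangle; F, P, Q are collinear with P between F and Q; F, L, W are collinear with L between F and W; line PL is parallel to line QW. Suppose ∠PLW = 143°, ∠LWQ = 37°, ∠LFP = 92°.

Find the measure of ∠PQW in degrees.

∠PQW = 51°

1. ∠FWQ = 37°  [L on ray WF]
2. ∠QFW = 92°  [P on FQ, L on FW]
3. ∠FQW = 51°  [△FQW]
4. ∠PQW = 51°  [P on ray QF]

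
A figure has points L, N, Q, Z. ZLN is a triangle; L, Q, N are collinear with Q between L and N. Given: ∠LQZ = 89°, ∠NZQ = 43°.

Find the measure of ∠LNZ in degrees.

∠LNZ = 46°

1. ∠NQZ = 91°  [linear pair at Q on LN]
2. ∠QNZ = 46°  [△ZQN]
3. ∠LNZ = 46°  [Q on ray NL]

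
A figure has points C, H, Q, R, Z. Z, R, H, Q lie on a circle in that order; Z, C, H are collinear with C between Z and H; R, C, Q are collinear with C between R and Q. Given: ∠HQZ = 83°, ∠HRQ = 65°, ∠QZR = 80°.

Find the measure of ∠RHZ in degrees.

1. ∠HRZ = 97°  [cyclic ZRHQ, opposite ∠R+∠Q]
2. ∠QHR = 100°  [cyclic ZRHQ, opposite ∠Z+∠H]
3. ∠HQR = 15°  [△RHQ]
4. ∠HZR = 15°  [same arc RH]
5. ∠RHZ = 68°  [△ZRH]

∠RHZ = 68°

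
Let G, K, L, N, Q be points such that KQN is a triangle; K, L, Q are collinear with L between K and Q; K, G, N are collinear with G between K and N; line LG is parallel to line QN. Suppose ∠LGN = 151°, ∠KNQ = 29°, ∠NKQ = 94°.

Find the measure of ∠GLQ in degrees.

1. ∠KGL = 29°  [linear pair at G on KN]
2. ∠GKL = 94°  [L on KQ, G on KN]
3. ∠GLK = 57°  [△KLG]
4. ∠GLQ = 123°  [linear pair at L on KQ]

∠GLQ = 123°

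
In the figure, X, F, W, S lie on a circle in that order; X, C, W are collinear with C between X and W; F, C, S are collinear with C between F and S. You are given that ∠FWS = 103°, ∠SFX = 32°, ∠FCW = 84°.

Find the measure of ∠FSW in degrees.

1. ∠SWX = 32°  [same arc XS]
2. ∠SCX = 84°  [vertical angles at C]
3. ∠SCW = 96°  [linear pair at C on XW]
4. ∠FSW = 52°  [△WCS]

∠FSW = 52°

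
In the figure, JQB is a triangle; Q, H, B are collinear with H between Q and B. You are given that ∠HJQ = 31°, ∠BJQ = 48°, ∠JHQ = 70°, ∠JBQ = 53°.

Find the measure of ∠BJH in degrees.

1. ∠BHJ = 110°  [linear pair at H on QB]
2. ∠HBJ = 53°  [H on ray BQ]
3. ∠BJH = 17°  [△JHB]

∠BJH = 17°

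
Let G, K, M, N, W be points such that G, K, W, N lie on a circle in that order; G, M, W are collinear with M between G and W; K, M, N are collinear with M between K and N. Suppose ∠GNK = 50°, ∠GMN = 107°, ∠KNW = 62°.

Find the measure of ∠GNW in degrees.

∠GNW = 112°

1. ∠NGW = 23°  [△GMN]
2. ∠NMW = 73°  [linear pair at M on GW]
3. ∠GWN = 45°  [△WMN]
4. ∠GNW = 112°  [△GWN]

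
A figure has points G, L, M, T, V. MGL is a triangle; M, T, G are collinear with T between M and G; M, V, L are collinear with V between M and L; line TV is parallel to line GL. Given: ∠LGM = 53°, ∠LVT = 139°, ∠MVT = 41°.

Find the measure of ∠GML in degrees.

1. ∠MTV = 53°  [TV∥GL, corresponding at T]
2. ∠TMV = 86°  [△MTV]
3. ∠GML = 86°  [T on MG, V on ML]

∠GML = 86°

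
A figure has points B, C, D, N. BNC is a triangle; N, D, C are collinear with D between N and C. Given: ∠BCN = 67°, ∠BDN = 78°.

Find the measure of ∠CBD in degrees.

1. ∠BCD = 67°  [D on ray CN]
2. ∠BDC = 102°  [linear pair at D on NC]
3. ∠CBD = 11°  [△BDC]

∠CBD = 11°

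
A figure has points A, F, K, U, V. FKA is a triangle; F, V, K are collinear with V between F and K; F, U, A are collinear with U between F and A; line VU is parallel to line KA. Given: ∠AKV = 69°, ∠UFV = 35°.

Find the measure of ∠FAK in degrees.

1. ∠AKF = 69°  [V on ray KF]
2. ∠AFK = 35°  [V on FK, U on FA]
3. ∠FAK = 76°  [△FKA]

∠FAK = 76°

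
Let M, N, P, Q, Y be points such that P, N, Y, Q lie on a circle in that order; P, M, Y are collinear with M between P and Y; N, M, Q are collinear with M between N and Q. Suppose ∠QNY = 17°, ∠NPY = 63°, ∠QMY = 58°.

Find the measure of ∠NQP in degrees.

∠NQP = 41°

1. ∠QPY = 17°  [same arc YQ]
2. ∠PMQ = 122°  [linear pair at M on PY]
3. ∠NQP = 41°  [△PMQ]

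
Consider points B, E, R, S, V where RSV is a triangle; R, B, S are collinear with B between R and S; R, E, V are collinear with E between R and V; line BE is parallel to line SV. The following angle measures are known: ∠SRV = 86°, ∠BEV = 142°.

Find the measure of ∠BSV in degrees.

1. ∠BRE = 86°  [B on RS, E on RV]
2. ∠BER = 38°  [linear pair at E on RV]
3. ∠EBR = 56°  [△RBE]
4. ∠EBS = 124°  [linear pair at B on RS]
5. ∠BSV = 56°  [BE∥SV, co-interior at S–B]

∠BSV = 56°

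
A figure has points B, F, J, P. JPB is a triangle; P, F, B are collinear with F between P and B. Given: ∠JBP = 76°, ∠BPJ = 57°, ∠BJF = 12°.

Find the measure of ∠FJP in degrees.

1. ∠FBJ = 76°  [F on ray BP]
2. ∠FPJ = 57°  [F on ray PB]
3. ∠BFJ = 92°  [△JFB]
4. ∠JFP = 88°  [linear pair at F on PB]
5. ∠FJP = 35°  [△JPF]

∠FJP = 35°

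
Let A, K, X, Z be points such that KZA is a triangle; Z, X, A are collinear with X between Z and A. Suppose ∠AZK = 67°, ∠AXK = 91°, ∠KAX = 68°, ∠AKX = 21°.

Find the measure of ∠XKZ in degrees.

1. ∠KZX = 67°  [X on ray ZA]
2. ∠KXZ = 89°  [linear pair at X on ZA]
3. ∠XKZ = 24°  [△KZX]

∠XKZ = 24°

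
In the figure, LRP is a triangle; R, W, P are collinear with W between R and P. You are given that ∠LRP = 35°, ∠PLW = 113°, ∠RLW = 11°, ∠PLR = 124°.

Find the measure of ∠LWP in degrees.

∠LWP = 46°

1. ∠LRW = 35°  [W on ray RP]
2. ∠LWR = 134°  [△LRW]
3. ∠LWP = 46°  [linear pair at W on RP]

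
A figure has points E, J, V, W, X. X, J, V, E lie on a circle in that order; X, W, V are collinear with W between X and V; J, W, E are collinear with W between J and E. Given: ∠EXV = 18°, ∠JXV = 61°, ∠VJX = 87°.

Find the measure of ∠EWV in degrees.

1. ∠JEV = 61°  [same arc JV]
2. ∠VEX = 93°  [cyclic XJVE, opposite ∠J+∠E]
3. ∠EVX = 69°  [△XVE]
4. ∠EWV = 50°  [△VWE]

∠EWV = 50°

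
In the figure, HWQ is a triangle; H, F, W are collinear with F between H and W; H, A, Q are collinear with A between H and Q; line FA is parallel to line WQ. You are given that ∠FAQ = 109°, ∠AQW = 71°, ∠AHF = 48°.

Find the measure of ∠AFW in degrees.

∠AFW = 119°

1. ∠FAH = 71°  [linear pair at A on HQ]
2. ∠AFH = 61°  [△HFA]
3. ∠AFW = 119°  [linear pair at F on HW]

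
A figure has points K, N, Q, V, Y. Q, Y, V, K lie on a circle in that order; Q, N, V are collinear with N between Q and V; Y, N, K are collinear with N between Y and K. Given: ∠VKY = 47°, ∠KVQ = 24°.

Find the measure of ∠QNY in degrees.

∠QNY = 109°

1. ∠VQY = 47°  [same arc YV]
2. ∠KYQ = 24°  [same arc QK]
3. ∠QNY = 109°  [△QNY]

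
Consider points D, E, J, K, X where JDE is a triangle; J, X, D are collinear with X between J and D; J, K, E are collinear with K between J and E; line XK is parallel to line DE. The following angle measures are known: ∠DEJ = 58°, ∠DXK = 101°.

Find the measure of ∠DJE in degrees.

∠DJE = 43°

1. ∠JKX = 58°  [XK∥DE, corresponding at K]
2. ∠JXK = 79°  [linear pair at X on JD]
3. ∠KJX = 43°  [△JXK]
4. ∠DJE = 43°  [X on JD, K on JE]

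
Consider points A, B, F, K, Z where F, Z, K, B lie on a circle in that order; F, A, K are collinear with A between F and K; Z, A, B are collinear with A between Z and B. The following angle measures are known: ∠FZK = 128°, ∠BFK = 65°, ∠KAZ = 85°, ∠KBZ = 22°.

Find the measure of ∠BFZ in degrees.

∠BFZ = 87°

1. ∠BZK = 65°  [same arc KB]
2. ∠BKZ = 93°  [△ZKB]
3. ∠BFZ = 87°  [cyclic FZKB, opposite ∠F+∠K]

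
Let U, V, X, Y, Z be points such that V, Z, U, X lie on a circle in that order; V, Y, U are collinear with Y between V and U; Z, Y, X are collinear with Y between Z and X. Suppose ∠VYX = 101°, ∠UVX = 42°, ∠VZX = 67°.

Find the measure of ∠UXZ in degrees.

∠UXZ = 34°

1. ∠UYX = 79°  [linear pair at Y on VU]
2. ∠VUX = 67°  [same arc VX]
3. ∠UXZ = 34°  [△UYX]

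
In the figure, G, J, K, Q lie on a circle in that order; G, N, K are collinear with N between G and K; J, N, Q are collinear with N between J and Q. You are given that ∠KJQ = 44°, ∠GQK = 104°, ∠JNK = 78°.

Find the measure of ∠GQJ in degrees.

∠GQJ = 58°

1. ∠KGQ = 44°  [same arc KQ]
2. ∠GNQ = 78°  [vertical angles at N]
3. ∠GQJ = 58°  [△GNQ]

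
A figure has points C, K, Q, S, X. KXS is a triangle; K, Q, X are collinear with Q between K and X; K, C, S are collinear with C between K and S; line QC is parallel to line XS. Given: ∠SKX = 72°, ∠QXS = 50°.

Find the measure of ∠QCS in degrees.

∠QCS = 122°

1. ∠KXS = 50°  [Q on ray XK]
2. ∠KSX = 58°  [△KXS]
3. ∠KCQ = 58°  [QC∥XS, corresponding at C]
4. ∠QCS = 122°  [linear pair at C on KS]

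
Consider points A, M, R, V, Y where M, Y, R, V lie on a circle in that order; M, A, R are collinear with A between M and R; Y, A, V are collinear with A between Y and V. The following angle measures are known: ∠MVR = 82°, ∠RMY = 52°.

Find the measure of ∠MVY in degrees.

1. ∠MYR = 98°  [cyclic MYRV, opposite ∠Y+∠V]
2. ∠MRY = 30°  [△MYR]
3. ∠MVY = 30°  [same arc MY]

∠MVY = 30°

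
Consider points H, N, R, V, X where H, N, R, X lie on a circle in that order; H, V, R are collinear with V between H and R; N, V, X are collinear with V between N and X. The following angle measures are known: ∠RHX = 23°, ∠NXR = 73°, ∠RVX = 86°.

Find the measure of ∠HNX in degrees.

1. ∠NHR = 73°  [same arc NR]
2. ∠HVN = 86°  [vertical angles at V]
3. ∠HNX = 21°  [△HVN]

∠HNX = 21°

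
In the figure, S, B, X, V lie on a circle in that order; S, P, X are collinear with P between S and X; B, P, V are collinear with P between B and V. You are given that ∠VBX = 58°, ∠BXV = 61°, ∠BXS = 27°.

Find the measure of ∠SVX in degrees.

∠SVX = 88°

1. ∠BVX = 61°  [△BXV]
2. ∠BSX = 61°  [same arc BX]
3. ∠SBX = 92°  [△SBX]
4. ∠SVX = 88°  [cyclic SBXV, opposite ∠B+∠V]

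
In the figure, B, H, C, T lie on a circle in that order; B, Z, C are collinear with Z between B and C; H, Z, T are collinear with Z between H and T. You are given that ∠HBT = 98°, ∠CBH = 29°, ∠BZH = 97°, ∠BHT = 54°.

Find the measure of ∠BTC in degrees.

1. ∠HCT = 82°  [cyclic BHCT, opposite ∠B+∠C]
2. ∠CTH = 29°  [same arc HC]
3. ∠BCT = 54°  [same arc BT]
4. ∠CHT = 69°  [△HCT]
5. ∠CBT = 69°  [same arc CT]
6. ∠BTC = 57°  [△BCT]

∠BTC = 57°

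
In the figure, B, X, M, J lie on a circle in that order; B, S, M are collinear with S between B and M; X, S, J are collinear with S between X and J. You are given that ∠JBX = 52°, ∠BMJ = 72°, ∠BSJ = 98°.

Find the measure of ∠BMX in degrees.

1. ∠BXJ = 72°  [same arc BJ]
2. ∠BJX = 56°  [△BXJ]
3. ∠BMX = 56°  [same arc BX]

∠BMX = 56°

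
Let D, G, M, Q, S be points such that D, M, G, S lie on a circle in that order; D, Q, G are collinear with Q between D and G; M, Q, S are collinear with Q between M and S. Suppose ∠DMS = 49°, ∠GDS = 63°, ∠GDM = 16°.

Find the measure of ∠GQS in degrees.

∠GQS = 115°

1. ∠DGS = 49°  [same arc DS]
2. ∠GSM = 16°  [same arc MG]
3. ∠GQS = 115°  [△GQS]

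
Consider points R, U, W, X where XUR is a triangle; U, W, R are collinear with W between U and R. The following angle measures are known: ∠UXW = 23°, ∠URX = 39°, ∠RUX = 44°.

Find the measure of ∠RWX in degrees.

1. ∠WUX = 44°  [W on ray UR]
2. ∠UWX = 113°  [△XUW]
3. ∠RWX = 67°  [linear pair at W on UR]

∠RWX = 67°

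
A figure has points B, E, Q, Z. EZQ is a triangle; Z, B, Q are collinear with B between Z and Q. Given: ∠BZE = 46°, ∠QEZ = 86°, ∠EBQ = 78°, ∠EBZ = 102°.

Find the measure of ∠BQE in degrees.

∠BQE = 48°

1. ∠EZQ = 46°  [B on ray ZQ]
2. ∠EQZ = 48°  [△EZQ]
3. ∠BQE = 48°  [B on ray QZ]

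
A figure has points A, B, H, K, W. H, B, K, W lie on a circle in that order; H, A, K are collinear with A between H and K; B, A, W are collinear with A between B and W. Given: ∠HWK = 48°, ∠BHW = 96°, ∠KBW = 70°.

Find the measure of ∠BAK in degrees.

∠BAK = 88°

1. ∠HBK = 132°  [cyclic HBKW, opposite ∠B+∠W]
2. ∠BKW = 84°  [cyclic HBKW, opposite ∠H+∠K]
3. ∠BWK = 26°  [△BKW]
4. ∠BHK = 26°  [same arc BK]
5. ∠BKH = 22°  [△HBK]
6. ∠BAK = 88°  [△BAK]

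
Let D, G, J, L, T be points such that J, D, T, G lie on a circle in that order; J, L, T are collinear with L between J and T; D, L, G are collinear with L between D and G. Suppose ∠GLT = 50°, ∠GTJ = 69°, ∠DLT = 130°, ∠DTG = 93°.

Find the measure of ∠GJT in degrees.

∠GJT = 26°

1. ∠DGT = 61°  [△TLG]
2. ∠GDT = 26°  [△DTG]
3. ∠GJT = 26°  [same arc TG]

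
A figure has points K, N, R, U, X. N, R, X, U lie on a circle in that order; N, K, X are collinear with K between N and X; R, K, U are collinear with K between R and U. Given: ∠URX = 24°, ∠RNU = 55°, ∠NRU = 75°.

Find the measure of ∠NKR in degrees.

∠NKR = 74°

1. ∠RXU = 125°  [cyclic NRXU, opposite ∠N+∠X]
2. ∠NXU = 75°  [same arc NU]
3. ∠RUX = 31°  [△RXU]
4. ∠UKX = 74°  [△XKU]
5. ∠NKR = 74°  [vertical angles at K]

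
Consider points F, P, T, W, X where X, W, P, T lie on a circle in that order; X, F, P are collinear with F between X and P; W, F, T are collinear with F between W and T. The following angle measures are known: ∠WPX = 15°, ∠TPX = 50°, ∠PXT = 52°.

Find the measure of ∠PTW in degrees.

∠PTW = 63°

1. ∠WTX = 15°  [same arc XW]
2. ∠TFX = 113°  [△XFT]
3. ∠PFT = 67°  [linear pair at F on XP]
4. ∠PTW = 63°  [△PFT]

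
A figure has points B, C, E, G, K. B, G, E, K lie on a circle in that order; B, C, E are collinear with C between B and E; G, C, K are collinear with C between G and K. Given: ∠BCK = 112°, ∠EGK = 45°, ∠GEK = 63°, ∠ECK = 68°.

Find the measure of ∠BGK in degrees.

1. ∠EBK = 45°  [same arc EK]
2. ∠GBK = 117°  [cyclic BGEK, opposite ∠B+∠E]
3. ∠BKG = 23°  [△BCK]
4. ∠BGK = 40°  [△BGK]

∠BGK = 40°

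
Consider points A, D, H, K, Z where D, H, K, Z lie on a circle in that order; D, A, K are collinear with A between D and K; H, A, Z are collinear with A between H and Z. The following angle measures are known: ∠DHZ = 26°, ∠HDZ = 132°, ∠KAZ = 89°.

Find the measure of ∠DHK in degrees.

1. ∠DZH = 22°  [△DHZ]
2. ∠DAH = 89°  [vertical angles at A]
3. ∠DKH = 22°  [same arc DH]
4. ∠HDK = 65°  [△DAH]
5. ∠DHK = 93°  [△DHK]

∠DHK = 93°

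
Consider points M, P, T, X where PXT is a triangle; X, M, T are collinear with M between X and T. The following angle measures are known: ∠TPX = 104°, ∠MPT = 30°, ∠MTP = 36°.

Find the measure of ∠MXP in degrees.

1. ∠PTX = 36°  [M on ray TX]
2. ∠PXT = 40°  [△PXT]
3. ∠MXP = 40°  [M on ray XT]

∠MXP = 40°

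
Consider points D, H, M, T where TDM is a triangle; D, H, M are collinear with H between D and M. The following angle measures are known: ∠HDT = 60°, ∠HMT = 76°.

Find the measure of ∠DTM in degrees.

∠DTM = 44°

1. ∠MDT = 60°  [H on ray DM]
2. ∠DMT = 76°  [H on ray MD]
3. ∠DTM = 44°  [△TDM]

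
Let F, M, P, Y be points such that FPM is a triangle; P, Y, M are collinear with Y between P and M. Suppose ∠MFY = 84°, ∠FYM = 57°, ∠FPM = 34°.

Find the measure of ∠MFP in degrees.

∠MFP = 107°

1. ∠FMY = 39°  [△FYM]
2. ∠FMP = 39°  [Y on ray MP]
3. ∠MFP = 107°  [△FPM]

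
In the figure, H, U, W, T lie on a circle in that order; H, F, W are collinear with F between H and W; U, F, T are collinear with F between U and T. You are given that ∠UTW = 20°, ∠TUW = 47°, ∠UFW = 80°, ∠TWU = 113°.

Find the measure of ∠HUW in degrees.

∠HUW = 107°

1. ∠UHW = 20°  [same arc UW]
2. ∠HWU = 53°  [△UFW]
3. ∠HUW = 107°  [△HUW]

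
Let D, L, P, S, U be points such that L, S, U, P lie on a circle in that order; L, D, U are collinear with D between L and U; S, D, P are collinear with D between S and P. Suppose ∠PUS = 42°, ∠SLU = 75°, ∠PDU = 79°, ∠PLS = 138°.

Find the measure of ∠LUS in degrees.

1. ∠SPU = 75°  [same arc SU]
2. ∠LDS = 79°  [vertical angles at D]
3. ∠PSU = 63°  [△SUP]
4. ∠SDU = 101°  [linear pair at D on LU]
5. ∠LUS = 16°  [△SDU]

∠LUS = 16°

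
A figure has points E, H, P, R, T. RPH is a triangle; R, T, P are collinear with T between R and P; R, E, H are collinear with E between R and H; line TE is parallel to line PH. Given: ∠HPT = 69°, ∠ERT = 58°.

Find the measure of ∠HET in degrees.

∠HET = 127°

1. ∠HPR = 69°  [T on ray PR]
2. ∠HRP = 58°  [T on RP, E on RH]
3. ∠PHR = 53°  [△RPH]
4. ∠RET = 53°  [TE∥PH, corresponding at E]
5. ∠HET = 127°  [linear pair at E on RH]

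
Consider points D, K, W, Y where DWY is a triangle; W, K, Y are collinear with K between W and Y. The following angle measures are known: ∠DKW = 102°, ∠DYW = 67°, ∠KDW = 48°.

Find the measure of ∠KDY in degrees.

∠KDY = 35°

1. ∠DKY = 78°  [linear pair at K on WY]
2. ∠DYK = 67°  [K on ray YW]
3. ∠KDY = 35°  [△DKY]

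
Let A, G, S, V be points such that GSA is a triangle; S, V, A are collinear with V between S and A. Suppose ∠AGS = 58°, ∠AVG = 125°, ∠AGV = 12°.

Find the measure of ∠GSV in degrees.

1. ∠GAV = 43°  [△GVA]
2. ∠GAS = 43°  [V on ray AS]
3. ∠ASG = 79°  [△GSA]
4. ∠GSV = 79°  [V on ray SA]

∠GSV = 79°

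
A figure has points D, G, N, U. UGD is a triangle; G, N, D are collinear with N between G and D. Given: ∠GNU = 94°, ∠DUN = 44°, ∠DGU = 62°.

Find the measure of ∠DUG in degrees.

∠DUG = 68°

1. ∠DNU = 86°  [linear pair at N on GD]
2. ∠NDU = 50°  [△UND]
3. ∠GDU = 50°  [N on ray DG]
4. ∠DUG = 68°  [△UGD]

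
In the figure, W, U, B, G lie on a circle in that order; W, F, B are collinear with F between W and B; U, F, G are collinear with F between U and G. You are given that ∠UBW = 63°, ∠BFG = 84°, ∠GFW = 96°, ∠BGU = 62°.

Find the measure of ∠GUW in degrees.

∠GUW = 34°

1. ∠UFW = 84°  [vertical angles at F]
2. ∠BWU = 62°  [same arc UB]
3. ∠GUW = 34°  [△WFU]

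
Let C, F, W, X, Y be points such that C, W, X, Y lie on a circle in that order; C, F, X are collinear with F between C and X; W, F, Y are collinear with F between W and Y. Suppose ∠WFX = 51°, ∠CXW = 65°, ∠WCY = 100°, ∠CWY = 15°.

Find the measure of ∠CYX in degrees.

1. ∠CFY = 51°  [vertical angles at F]
2. ∠CYW = 65°  [same arc CW]
3. ∠CXY = 15°  [same arc CY]
4. ∠XCY = 64°  [△CFY]
5. ∠CYX = 101°  [△CXY]

∠CYX = 101°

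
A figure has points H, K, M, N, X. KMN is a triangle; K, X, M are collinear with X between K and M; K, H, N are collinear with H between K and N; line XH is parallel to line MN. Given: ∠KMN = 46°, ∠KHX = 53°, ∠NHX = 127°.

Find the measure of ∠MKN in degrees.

∠MKN = 81°

1. ∠HXK = 46°  [XH∥MN, corresponding at X]
2. ∠HKX = 81°  [△KXH]
3. ∠MKN = 81°  [X on KM, H on KN]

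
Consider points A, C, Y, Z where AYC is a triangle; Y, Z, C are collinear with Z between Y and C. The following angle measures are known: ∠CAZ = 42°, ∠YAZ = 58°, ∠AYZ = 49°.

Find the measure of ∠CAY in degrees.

1. ∠AZY = 73°  [△AYZ]
2. ∠AYC = 49°  [Z on ray YC]
3. ∠AZC = 107°  [linear pair at Z on YC]
4. ∠ACZ = 31°  [△AZC]
5. ∠ACY = 31°  [Z on ray CY]
6. ∠CAY = 100°  [△AYC]

∠CAY = 100°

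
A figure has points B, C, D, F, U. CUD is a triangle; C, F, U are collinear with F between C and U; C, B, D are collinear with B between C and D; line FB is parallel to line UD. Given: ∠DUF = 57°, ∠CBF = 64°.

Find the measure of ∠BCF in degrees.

1. ∠CUD = 57°  [F on ray UC]
2. ∠CDU = 64°  [FB∥UD, corresponding at B]
3. ∠DCU = 59°  [△CUD]
4. ∠BCF = 59°  [F on CU, B on CD]

∠BCF = 59°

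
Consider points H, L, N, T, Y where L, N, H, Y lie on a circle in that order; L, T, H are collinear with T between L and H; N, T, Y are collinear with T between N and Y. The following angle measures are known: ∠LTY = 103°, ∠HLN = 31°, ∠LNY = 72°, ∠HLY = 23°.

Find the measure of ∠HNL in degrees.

1. ∠LHY = 72°  [same arc LY]
2. ∠HYL = 85°  [△LHY]
3. ∠HNL = 95°  [cyclic LNHY, opposite ∠N+∠Y]

∠HNL = 95°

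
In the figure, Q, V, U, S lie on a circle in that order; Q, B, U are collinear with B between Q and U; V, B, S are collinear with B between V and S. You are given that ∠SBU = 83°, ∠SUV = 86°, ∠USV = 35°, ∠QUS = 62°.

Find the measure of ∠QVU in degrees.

∠QVU = 121°

1. ∠QBV = 83°  [vertical angles at B]
2. ∠SVU = 59°  [△VUS]
3. ∠UQV = 35°  [same arc VU]
4. ∠UBV = 97°  [linear pair at B on QU]
5. ∠QUV = 24°  [△VBU]
6. ∠QVU = 121°  [△QVU]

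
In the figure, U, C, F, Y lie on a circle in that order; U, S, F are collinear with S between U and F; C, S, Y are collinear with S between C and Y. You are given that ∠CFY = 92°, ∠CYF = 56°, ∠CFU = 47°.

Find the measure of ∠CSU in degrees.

1. ∠CUY = 88°  [cyclic UCFY, opposite ∠U+∠F]
2. ∠CUF = 56°  [same arc CF]
3. ∠CYU = 47°  [same arc UC]
4. ∠UCY = 45°  [△UCY]
5. ∠CSU = 79°  [△USC]

∠CSU = 79°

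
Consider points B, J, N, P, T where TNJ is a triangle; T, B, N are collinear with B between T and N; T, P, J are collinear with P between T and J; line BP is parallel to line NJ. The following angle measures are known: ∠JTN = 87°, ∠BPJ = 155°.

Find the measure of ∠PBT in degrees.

∠PBT = 68°

1. ∠BTP = 87°  [B on TN, P on TJ]
2. ∠BPT = 25°  [linear pair at P on TJ]
3. ∠PBT = 68°  [△TBP]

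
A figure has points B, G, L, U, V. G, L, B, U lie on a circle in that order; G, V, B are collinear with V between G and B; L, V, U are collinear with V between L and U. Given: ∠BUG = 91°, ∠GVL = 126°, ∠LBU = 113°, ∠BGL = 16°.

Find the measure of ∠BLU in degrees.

1. ∠BLG = 89°  [cyclic GLBU, opposite ∠L+∠U]
2. ∠BVL = 54°  [linear pair at V on GB]
3. ∠GBL = 75°  [△GLB]
4. ∠BLU = 51°  [△LVB]

∠BLU = 51°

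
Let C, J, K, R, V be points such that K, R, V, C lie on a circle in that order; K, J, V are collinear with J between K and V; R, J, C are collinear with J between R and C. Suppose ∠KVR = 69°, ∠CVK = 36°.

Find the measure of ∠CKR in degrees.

∠CKR = 75°

1. ∠KCR = 69°  [same arc KR]
2. ∠CRK = 36°  [same arc KC]
3. ∠CKR = 75°  [△KRC]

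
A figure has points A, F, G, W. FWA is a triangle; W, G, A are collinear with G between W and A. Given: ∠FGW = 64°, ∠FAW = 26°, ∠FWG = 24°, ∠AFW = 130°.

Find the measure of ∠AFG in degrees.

1. ∠AGF = 116°  [linear pair at G on WA]
2. ∠FAG = 26°  [G on ray AW]
3. ∠AFG = 38°  [△FGA]

∠AFG = 38°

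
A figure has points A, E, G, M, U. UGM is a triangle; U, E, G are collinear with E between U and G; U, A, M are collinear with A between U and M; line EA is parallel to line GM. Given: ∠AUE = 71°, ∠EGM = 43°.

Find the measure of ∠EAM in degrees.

∠EAM = 114°

1. ∠GUM = 71°  [E on UG, A on UM]
2. ∠MGU = 43°  [E on ray GU]
3. ∠GMU = 66°  [△UGM]
4. ∠EAU = 66°  [EA∥GM, corresponding at A]
5. ∠EAM = 114°  [linear pair at A on UM]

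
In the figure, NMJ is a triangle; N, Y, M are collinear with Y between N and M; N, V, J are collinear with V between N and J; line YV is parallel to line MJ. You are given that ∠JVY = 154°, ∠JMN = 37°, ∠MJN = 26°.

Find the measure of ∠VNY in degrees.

∠VNY = 117°

1. ∠NVY = 26°  [linear pair at V on NJ]
2. ∠NYV = 37°  [YV∥MJ, corresponding at Y]
3. ∠VNY = 117°  [△NYV]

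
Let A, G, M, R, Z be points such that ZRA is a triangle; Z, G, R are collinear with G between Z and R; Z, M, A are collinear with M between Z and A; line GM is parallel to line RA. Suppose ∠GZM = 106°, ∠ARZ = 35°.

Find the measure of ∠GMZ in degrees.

∠GMZ = 39°

1. ∠AZR = 106°  [G on ZR, M on ZA]
2. ∠RAZ = 39°  [△ZRA]
3. ∠GMZ = 39°  [GM∥RA, corresponding at M]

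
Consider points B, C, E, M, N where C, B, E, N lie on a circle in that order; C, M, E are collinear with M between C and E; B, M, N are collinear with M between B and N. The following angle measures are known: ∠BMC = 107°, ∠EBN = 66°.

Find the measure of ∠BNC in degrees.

1. ∠EMN = 107°  [vertical angles at M]
2. ∠ECN = 66°  [same arc EN]
3. ∠CMN = 73°  [linear pair at M on CE]
4. ∠BNC = 41°  [△CMN]

∠BNC = 41°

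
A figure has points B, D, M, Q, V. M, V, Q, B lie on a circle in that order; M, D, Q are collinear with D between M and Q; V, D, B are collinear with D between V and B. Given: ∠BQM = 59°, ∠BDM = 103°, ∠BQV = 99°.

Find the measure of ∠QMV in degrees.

∠QMV = 44°

1. ∠BVM = 59°  [same arc MB]
2. ∠QDV = 103°  [vertical angles at D]
3. ∠MDV = 77°  [linear pair at D on MQ]
4. ∠QMV = 44°  [△MDV]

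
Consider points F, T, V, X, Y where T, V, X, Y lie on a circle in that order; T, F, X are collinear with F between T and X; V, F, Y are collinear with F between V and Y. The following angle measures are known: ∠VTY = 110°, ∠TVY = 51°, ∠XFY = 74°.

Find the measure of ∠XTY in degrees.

∠XTY = 55°

1. ∠TYV = 19°  [△TVY]
2. ∠TFY = 106°  [linear pair at F on TX]
3. ∠XTY = 55°  [△TFY]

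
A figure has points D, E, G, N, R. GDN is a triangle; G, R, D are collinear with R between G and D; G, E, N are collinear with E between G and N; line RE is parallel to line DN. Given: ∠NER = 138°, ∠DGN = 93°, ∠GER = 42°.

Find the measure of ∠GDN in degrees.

∠GDN = 45°

1. ∠EGR = 93°  [R on GD, E on GN]
2. ∠ERG = 45°  [△GRE]
3. ∠GDN = 45°  [RE∥DN, corresponding at R]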